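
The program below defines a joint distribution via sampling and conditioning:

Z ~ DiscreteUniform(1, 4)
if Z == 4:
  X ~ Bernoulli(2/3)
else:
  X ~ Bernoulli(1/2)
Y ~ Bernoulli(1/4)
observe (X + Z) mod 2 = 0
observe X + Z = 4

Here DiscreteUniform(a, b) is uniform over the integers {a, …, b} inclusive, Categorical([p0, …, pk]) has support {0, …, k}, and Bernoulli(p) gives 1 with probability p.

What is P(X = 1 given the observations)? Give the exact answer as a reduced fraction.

Enumerate traces; 4 have nonzero weight after conditioning:
  (Z=3, X=1, Y=0) weight 3/32
  (Z=3, X=1, Y=1) weight 1/32
  (Z=4, X=0, Y=0) weight 1/16
  (Z=4, X=0, Y=1) weight 1/48
Group by X:
  weight(X=0) = 1/12
  weight(X=1) = 1/8
Total weight = 1/12 + 1/8 = 5/24
P(X=0 | obs) = 1/12 / 5/24 = 2/5
P(X=1 | obs) = 1/8 / 5/24 = 3/5

P(X = 1 | obs) = 3/5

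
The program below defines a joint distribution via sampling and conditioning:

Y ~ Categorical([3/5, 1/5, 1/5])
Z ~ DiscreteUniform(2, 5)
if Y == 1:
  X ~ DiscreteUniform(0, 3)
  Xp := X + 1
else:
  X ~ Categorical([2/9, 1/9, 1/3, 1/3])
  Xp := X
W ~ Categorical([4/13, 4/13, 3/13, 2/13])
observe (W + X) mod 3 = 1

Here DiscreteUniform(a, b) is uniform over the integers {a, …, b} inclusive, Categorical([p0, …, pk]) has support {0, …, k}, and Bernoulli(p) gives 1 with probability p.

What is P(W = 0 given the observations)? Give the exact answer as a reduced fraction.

P(W = 0 | obs) = 100/713

Enumerate traces; 60 have nonzero weight after conditioning:
  (Y=0, Z=2, X=0, W=1) weight 2/195
  (Y=0, Z=2, X=1, W=0) weight 1/195
  (Y=0, Z=2, X=1, W=3) weight 1/390
  (Y=0, Z=2, X=2, W=2) weight 3/260
  (Y=0, Z=2, X=3, W=1) weight 1/65
  (Y=0, Z=3, X=0, W=1) weight 2/195
  (Y=0, Z=3, X=1, W=0) weight 1/195
  (Y=0, Z=3, X=1, W=3) weight 1/390
  … 52 more
Group by W:
  weight(W=0) = 5/117
  weight(W=1) = 98/585
  weight(W=2) = 19/260
  weight(W=3) = 5/234
Total weight = 5/117 + 98/585 + 19/260 + 5/234 = 713/2340
P(W=0 | obs) = 5/117 / 713/2340 = 100/713
P(W=1 | obs) = 98/585 / 713/2340 = 392/713
P(W=2 | obs) = 19/260 / 713/2340 = 171/713
P(W=3 | obs) = 5/234 / 713/2340 = 50/713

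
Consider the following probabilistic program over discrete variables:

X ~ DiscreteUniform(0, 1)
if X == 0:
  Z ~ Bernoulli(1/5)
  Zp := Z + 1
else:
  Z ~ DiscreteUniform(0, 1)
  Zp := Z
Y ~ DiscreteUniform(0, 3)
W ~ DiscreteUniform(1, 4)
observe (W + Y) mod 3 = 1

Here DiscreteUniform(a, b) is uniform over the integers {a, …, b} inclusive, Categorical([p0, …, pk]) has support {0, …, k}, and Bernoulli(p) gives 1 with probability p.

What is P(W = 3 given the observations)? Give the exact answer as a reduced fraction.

Enumerate traces; 24 have nonzero weight after conditioning:
  (X=0, Z=0, Y=0, W=1) weight 1/40
  (X=0, Z=0, Y=0, W=4) weight 1/40
  (X=0, Z=0, Y=1, W=3) weight 1/40
  (X=0, Z=0, Y=2, W=2) weight 1/40
  (X=0, Z=0, Y=3, W=1) weight 1/40
  (X=0, Z=0, Y=3, W=4) weight 1/40
  (X=0, Z=1, Y=0, W=1) weight 1/160
  (X=0, Z=1, Y=0, W=4) weight 1/160
  … 16 more
Group by W:
  weight(W=1) = 1/8
  weight(W=2) = 1/16
  weight(W=3) = 1/16
  weight(W=4) = 1/8
Total weight = 1/8 + 1/16 + 1/16 + 1/8 = 3/8
P(W=1 | obs) = 1/8 / 3/8 = 1/3
P(W=2 | obs) = 1/16 / 3/8 = 1/6
P(W=3 | obs) = 1/16 / 3/8 = 1/6
P(W=4 | obs) = 1/8 / 3/8 = 1/3

P(W = 3 | obs) = 1/6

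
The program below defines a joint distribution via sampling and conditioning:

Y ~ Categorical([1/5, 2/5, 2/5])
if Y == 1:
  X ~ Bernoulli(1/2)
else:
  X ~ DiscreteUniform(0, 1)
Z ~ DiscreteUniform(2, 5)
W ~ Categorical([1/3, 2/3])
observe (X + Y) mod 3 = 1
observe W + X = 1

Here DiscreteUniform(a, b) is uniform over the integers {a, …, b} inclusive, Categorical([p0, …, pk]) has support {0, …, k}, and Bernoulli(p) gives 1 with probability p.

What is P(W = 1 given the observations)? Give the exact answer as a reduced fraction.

P(W = 1 | obs) = 4/5

Enumerate traces; 8 have nonzero weight after conditioning:
  (Y=0, X=1, Z=2, W=0) weight 1/120
  (Y=0, X=1, Z=3, W=0) weight 1/120
  (Y=0, X=1, Z=4, W=0) weight 1/120
  (Y=0, X=1, Z=5, W=0) weight 1/120
  (Y=1, X=0, Z=2, W=1) weight 1/30
  (Y=1, X=0, Z=3, W=1) weight 1/30
  (Y=1, X=0, Z=4, W=1) weight 1/30
  (Y=1, X=0, Z=5, W=1) weight 1/30
Group by W:
  weight(W=0) = 1/30
  weight(W=1) = 2/15
Total weight = 1/30 + 2/15 = 1/6
P(W=0 | obs) = 1/30 / 1/6 = 1/5
P(W=1 | obs) = 2/15 / 1/6 = 4/5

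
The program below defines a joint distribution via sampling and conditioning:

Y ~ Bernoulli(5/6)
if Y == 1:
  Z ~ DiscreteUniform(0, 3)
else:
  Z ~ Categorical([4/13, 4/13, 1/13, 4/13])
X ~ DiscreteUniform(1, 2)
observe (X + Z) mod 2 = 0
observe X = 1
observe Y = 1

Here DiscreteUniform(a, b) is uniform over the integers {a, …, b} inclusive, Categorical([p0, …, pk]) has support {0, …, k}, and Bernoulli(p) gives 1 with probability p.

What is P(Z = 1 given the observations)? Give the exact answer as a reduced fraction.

Enumerate traces; 2 have nonzero weight after conditioning:
  (Y=1, Z=1, X=1) weight 5/48
  (Y=1, Z=3, X=1) weight 5/48
Group by Z:
  weight(Z=1) = 5/48
  weight(Z=3) = 5/48
Total weight = 5/48 + 5/48 = 5/24
P(Z=1 | obs) = 5/48 / 5/24 = 1/2
P(Z=3 | obs) = 5/48 / 5/24 = 1/2

P(Z = 1 | obs) = 1/2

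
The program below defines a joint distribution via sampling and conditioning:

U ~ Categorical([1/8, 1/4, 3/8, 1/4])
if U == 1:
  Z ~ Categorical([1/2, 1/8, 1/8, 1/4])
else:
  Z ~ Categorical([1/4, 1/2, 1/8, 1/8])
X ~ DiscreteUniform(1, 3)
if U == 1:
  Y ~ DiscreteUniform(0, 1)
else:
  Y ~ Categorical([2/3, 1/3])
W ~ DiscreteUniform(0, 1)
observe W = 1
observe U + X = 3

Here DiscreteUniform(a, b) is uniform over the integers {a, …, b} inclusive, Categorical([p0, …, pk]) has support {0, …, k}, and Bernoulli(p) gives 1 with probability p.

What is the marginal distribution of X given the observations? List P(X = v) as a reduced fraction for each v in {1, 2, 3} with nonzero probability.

P(X=1) = 1/2, P(X=2) = 1/3, P(X=3) = 1/6

Enumerate traces; 24 have nonzero weight after conditioning:
  (U=0, Z=0, X=3, Y=0, W=1) weight 1/288
  (U=0, Z=0, X=3, Y=1, W=1) weight 1/576
  (U=0, Z=1, X=3, Y=0, W=1) weight 1/144
  (U=0, Z=1, X=3, Y=1, W=1) weight 1/288
  (U=0, Z=2, X=3, Y=0, W=1) weight 1/576
  (U=0, Z=2, X=3, Y=1, W=1) weight 1/1152
  (U=0, Z=3, X=3, Y=0, W=1) weight 1/576
  (U=0, Z=3, X=3, Y=1, W=1) weight 1/1152
  (U=1, Z=0, X=2, Y=0, W=1) weight 1/96
  (U=2, Z=0, X=1, Y=0, W=1) weight 1/96
  … 14 more
Group by X:
  weight(X=1) = 1/16
  weight(X=2) = 1/24
  weight(X=3) = 1/48
Total weight = 1/16 + 1/24 + 1/48 = 1/8
P(X=1 | obs) = 1/16 / 1/8 = 1/2
P(X=2 | obs) = 1/24 / 1/8 = 1/3
P(X=3 | obs) = 1/48 / 1/8 = 1/6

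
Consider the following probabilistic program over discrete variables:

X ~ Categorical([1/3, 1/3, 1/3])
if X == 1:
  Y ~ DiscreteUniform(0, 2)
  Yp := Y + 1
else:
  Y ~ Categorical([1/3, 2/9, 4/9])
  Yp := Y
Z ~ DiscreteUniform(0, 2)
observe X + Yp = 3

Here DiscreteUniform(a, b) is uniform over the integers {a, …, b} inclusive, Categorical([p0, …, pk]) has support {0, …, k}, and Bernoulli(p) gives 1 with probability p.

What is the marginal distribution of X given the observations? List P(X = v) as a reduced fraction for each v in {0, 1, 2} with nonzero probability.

P(X=1) = 3/5, P(X=2) = 2/5

Enumerate traces; 6 have nonzero weight after conditioning:
  (X=1, Y=1, Z=0) weight 1/27
  (X=1, Y=1, Z=1) weight 1/27
  (X=1, Y=1, Z=2) weight 1/27
  (X=2, Y=1, Z=0) weight 2/81
  (X=2, Y=1, Z=1) weight 2/81
  (X=2, Y=1, Z=2) weight 2/81
Group by X:
  weight(X=1) = 1/9
  weight(X=2) = 2/27
Total weight = 1/9 + 2/27 = 5/27
P(X=1 | obs) = 1/9 / 5/27 = 3/5
P(X=2 | obs) = 2/27 / 5/27 = 2/5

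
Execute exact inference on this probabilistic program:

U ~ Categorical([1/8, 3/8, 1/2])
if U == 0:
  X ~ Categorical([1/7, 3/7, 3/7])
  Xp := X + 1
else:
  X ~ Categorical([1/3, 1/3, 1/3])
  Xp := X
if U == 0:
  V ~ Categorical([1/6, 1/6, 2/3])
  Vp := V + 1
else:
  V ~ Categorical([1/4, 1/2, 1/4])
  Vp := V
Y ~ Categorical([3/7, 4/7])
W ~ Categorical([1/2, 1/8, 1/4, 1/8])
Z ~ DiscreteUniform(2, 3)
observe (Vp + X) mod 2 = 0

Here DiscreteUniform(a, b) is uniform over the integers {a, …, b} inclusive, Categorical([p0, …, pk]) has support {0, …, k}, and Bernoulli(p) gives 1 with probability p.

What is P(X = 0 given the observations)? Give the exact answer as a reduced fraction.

Enumerate traces; 224 have nonzero weight after conditioning:
  (U=0, X=0, V=1, Y=0, W=0, Z=2) weight 1/3136
  (U=0, X=0, V=1, Y=0, W=0, Z=3) weight 1/3136
  (U=0, X=0, V=1, Y=0, W=1, Z=2) weight 1/12544
  (U=0, X=0, V=1, Y=0, W=1, Z=3) weight 1/12544
  (U=0, X=0, V=1, Y=0, W=2, Z=2) weight 1/6272
  (U=0, X=0, V=1, Y=0, W=2, Z=3) weight 1/6272
  (U=0, X=0, V=1, Y=0, W=3, Z=2) weight 1/12544
  (U=0, X=0, V=1, Y=0, W=3, Z=3) weight 1/12544
  (U=0, X=1, V=0, Y=0, W=0, Z=2) weight 3/3136
  (U=0, X=2, V=1, Y=0, W=0, Z=2) weight 3/3136
  … 214 more
Group by X:
  weight(X=0) = 25/168
  weight(X=1) = 4/21
  weight(X=2) = 13/84
Total weight = 25/168 + 4/21 + 13/84 = 83/168
P(X=0 | obs) = 25/168 / 83/168 = 25/83
P(X=1 | obs) = 4/21 / 83/168 = 32/83
P(X=2 | obs) = 13/84 / 83/168 = 26/83

P(X = 0 | obs) = 25/83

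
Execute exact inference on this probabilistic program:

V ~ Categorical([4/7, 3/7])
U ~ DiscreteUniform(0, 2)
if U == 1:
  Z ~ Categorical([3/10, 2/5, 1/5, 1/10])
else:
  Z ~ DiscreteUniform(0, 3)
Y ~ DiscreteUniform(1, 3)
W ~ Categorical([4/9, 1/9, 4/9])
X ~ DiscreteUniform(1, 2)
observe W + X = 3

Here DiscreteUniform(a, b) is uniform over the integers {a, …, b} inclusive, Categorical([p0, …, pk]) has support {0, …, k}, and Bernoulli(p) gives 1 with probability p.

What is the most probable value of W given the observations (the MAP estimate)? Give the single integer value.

Enumerate traces; 144 have nonzero weight after conditioning:
  (V=0, U=0, Z=0, Y=1, W=1, X=2) weight 1/1134
  (V=0, U=0, Z=0, Y=1, W=2, X=1) weight 2/567
  (V=0, U=0, Z=0, Y=2, W=1, X=2) weight 1/1134
  (V=0, U=0, Z=0, Y=2, W=2, X=1) weight 2/567
  (V=0, U=0, Z=0, Y=3, W=1, X=2) weight 1/1134
  (V=0, U=0, Z=0, Y=3, W=2, X=1) weight 2/567
  (V=0, U=0, Z=1, Y=1, W=1, X=2) weight 1/1134
  (V=0, U=0, Z=1, Y=1, W=2, X=1) weight 2/567
  … 136 more
Group by W:
  weight(W=1) = 1/18
  weight(W=2) = 2/9
Total weight = 1/18 + 2/9 = 5/18
P(W=1 | obs) = 1/18 / 5/18 = 1/5
P(W=2 | obs) = 2/9 / 5/18 = 4/5
argmax = 2

argmax_v P(W = v | obs) = 2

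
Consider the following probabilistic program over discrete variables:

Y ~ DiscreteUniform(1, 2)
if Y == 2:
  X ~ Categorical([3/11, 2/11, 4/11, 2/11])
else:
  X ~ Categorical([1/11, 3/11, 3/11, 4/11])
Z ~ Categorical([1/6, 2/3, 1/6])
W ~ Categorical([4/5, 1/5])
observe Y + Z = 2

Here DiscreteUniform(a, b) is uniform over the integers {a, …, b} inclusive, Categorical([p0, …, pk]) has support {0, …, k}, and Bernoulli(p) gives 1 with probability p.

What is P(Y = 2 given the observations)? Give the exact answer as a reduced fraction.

Enumerate traces; 16 have nonzero weight after conditioning:
  (Y=1, X=0, Z=1, W=0) weight 4/165
  (Y=1, X=0, Z=1, W=1) weight 1/165
  (Y=1, X=1, Z=1, W=0) weight 4/55
  (Y=1, X=1, Z=1, W=1) weight 1/55
  (Y=1, X=2, Z=1, W=0) weight 4/55
  (Y=1, X=2, Z=1, W=1) weight 1/55
  (Y=1, X=3, Z=1, W=0) weight 16/165
  (Y=1, X=3, Z=1, W=1) weight 4/165
  (Y=2, X=0, Z=0, W=0) weight 1/55
  … 7 more
Group by Y:
  weight(Y=1) = 1/3
  weight(Y=2) = 1/12
Total weight = 1/3 + 1/12 = 5/12
P(Y=1 | obs) = 1/3 / 5/12 = 4/5
P(Y=2 | obs) = 1/12 / 5/12 = 1/5

P(Y = 2 | obs) = 1/5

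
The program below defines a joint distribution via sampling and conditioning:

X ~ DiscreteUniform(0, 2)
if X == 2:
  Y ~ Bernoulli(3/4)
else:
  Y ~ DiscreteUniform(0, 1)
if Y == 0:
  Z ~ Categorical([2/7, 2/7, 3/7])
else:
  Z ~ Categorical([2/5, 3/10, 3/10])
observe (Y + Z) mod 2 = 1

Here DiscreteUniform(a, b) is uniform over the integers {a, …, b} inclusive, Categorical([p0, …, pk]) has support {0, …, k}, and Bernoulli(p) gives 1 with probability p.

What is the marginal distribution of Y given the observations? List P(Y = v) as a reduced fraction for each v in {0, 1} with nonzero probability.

P(Y=0) = 100/443, P(Y=1) = 343/443

Enumerate traces; 9 have nonzero weight after conditioning:
  (X=0, Y=0, Z=1) weight 1/21
  (X=0, Y=1, Z=0) weight 1/15
  (X=0, Y=1, Z=2) weight 1/20
  (X=1, Y=0, Z=1) weight 1/21
  (X=1, Y=1, Z=0) weight 1/15
  (X=1, Y=1, Z=2) weight 1/20
  (X=2, Y=0, Z=1) weight 1/42
  (X=2, Y=1, Z=0) weight 1/10
  … 1 more
Group by Y:
  weight(Y=0) = 5/42
  weight(Y=1) = 49/120
Total weight = 5/42 + 49/120 = 443/840
P(Y=0 | obs) = 5/42 / 443/840 = 100/443
P(Y=1 | obs) = 49/120 / 443/840 = 343/443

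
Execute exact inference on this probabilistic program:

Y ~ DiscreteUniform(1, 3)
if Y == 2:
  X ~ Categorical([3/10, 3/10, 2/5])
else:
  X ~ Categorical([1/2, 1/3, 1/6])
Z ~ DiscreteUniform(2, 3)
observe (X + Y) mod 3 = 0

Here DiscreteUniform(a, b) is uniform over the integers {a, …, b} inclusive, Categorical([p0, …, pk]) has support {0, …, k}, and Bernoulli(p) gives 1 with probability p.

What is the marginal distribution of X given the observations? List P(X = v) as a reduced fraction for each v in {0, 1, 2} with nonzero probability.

P(X=0) = 15/29, P(X=1) = 9/29, P(X=2) = 5/29

Enumerate traces; 6 have nonzero weight after conditioning:
  (Y=1, X=2, Z=2) weight 1/36
  (Y=1, X=2, Z=3) weight 1/36
  (Y=2, X=1, Z=2) weight 1/20
  (Y=2, X=1, Z=3) weight 1/20
  (Y=3, X=0, Z=2) weight 1/12
  (Y=3, X=0, Z=3) weight 1/12
Group by X:
  weight(X=0) = 1/6
  weight(X=1) = 1/10
  weight(X=2) = 1/18
Total weight = 1/6 + 1/10 + 1/18 = 29/90
P(X=0 | obs) = 1/6 / 29/90 = 15/29
P(X=1 | obs) = 1/10 / 29/90 = 9/29
P(X=2 | obs) = 1/18 / 29/90 = 5/29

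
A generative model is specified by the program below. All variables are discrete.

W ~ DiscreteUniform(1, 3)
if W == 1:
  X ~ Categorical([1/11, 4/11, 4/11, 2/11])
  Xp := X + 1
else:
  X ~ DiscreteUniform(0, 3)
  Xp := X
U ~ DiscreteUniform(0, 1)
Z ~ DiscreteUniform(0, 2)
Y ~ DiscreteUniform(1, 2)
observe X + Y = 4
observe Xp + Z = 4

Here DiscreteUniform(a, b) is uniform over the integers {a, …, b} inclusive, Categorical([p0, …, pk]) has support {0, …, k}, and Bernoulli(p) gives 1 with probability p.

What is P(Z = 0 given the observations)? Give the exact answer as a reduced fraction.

Enumerate traces; 12 have nonzero weight after conditioning:
  (W=1, X=2, U=0, Z=1, Y=2) weight 1/99
  (W=1, X=2, U=1, Z=1, Y=2) weight 1/99
  (W=1, X=3, U=0, Z=0, Y=1) weight 1/198
  (W=1, X=3, U=1, Z=0, Y=1) weight 1/198
  (W=2, X=2, U=0, Z=2, Y=2) weight 1/144
  (W=2, X=2, U=1, Z=2, Y=2) weight 1/144
  (W=2, X=3, U=0, Z=1, Y=1) weight 1/144
  (W=2, X=3, U=1, Z=1, Y=1) weight 1/144
  … 4 more
Group by Z:
  weight(Z=0) = 1/99
  weight(Z=1) = 19/396
  weight(Z=2) = 1/36
Total weight = 1/99 + 19/396 + 1/36 = 17/198
P(Z=0 | obs) = 1/99 / 17/198 = 2/17
P(Z=1 | obs) = 19/396 / 17/198 = 19/34
P(Z=2 | obs) = 1/36 / 17/198 = 11/34

P(Z = 0 | obs) = 2/17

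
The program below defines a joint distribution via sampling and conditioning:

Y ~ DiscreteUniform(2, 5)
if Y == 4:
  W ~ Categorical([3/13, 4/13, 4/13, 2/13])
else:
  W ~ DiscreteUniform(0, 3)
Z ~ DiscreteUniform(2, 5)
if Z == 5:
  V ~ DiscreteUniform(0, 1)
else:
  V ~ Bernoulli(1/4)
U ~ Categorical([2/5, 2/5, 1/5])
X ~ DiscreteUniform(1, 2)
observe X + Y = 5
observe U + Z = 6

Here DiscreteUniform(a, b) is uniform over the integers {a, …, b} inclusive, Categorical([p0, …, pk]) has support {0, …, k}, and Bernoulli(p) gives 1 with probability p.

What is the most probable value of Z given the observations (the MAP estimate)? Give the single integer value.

Enumerate traces; 32 have nonzero weight after conditioning:
  (Y=3, W=0, Z=4, V=0, U=2, X=2) weight 3/2560
  (Y=3, W=0, Z=4, V=1, U=2, X=2) weight 1/2560
  (Y=3, W=0, Z=5, V=0, U=1, X=2) weight 1/640
  (Y=3, W=0, Z=5, V=1, U=1, X=2) weight 1/640
  (Y=3, W=1, Z=4, V=0, U=2, X=2) weight 3/2560
  (Y=3, W=1, Z=4, V=1, U=2, X=2) weight 1/2560
  (Y=3, W=1, Z=5, V=0, U=1, X=2) weight 1/640
  (Y=3, W=1, Z=5, V=1, U=1, X=2) weight 1/640
  … 24 more
Group by Z:
  weight(Z=4) = 1/80
  weight(Z=5) = 1/40
Total weight = 1/80 + 1/40 = 3/80
P(Z=4 | obs) = 1/80 / 3/80 = 1/3
P(Z=5 | obs) = 1/40 / 3/80 = 2/3
argmax = 5

argmax_v P(Z = v | obs) = 5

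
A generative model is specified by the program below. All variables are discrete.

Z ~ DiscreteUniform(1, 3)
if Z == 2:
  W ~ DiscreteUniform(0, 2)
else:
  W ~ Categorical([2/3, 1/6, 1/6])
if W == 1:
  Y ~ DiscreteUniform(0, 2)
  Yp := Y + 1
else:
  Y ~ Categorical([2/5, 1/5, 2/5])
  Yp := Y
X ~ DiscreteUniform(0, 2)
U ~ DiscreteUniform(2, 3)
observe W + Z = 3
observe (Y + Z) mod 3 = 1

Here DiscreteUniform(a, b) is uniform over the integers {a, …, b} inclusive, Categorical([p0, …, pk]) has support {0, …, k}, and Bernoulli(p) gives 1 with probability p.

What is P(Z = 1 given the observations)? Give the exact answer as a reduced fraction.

Enumerate traces; 18 have nonzero weight after conditioning:
  (Z=1, W=2, Y=0, X=0, U=2) weight 1/270
  (Z=1, W=2, Y=0, X=0, U=3) weight 1/270
  (Z=1, W=2, Y=0, X=1, U=2) weight 1/270
  (Z=1, W=2, Y=0, X=1, U=3) weight 1/270
  (Z=1, W=2, Y=0, X=2, U=2) weight 1/270
  (Z=1, W=2, Y=0, X=2, U=3) weight 1/270
  (Z=2, W=1, Y=2, X=0, U=2) weight 1/162
  (Z=2, W=1, Y=2, X=0, U=3) weight 1/162
  (Z=3, W=0, Y=1, X=0, U=2) weight 1/135
  … 9 more
Group by Z:
  weight(Z=1) = 1/45
  weight(Z=2) = 1/27
  weight(Z=3) = 2/45
Total weight = 1/45 + 1/27 + 2/45 = 14/135
P(Z=1 | obs) = 1/45 / 14/135 = 3/14
P(Z=2 | obs) = 1/27 / 14/135 = 5/14
P(Z=3 | obs) = 2/45 / 14/135 = 3/7

P(Z = 1 | obs) = 3/14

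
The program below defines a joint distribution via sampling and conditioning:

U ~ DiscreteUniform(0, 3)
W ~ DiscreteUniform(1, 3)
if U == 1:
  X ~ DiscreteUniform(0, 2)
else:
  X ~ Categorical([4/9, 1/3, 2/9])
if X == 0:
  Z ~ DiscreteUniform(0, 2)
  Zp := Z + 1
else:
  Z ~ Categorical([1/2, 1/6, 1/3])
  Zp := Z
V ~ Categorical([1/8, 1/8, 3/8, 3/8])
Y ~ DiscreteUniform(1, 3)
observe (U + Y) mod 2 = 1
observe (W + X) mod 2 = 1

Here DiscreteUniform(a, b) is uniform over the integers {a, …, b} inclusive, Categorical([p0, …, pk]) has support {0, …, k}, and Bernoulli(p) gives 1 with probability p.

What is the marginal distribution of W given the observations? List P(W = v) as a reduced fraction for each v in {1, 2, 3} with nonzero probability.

P(W=1) = 2/5, P(W=2) = 1/5, P(W=3) = 2/5

Enumerate traces; 360 have nonzero weight after conditioning:
  (U=0, W=1, X=0, Z=0, V=0, Y=1) weight 1/1944
  (U=0, W=1, X=0, Z=0, V=0, Y=3) weight 1/1944
  (U=0, W=1, X=0, Z=0, V=1, Y=1) weight 1/1944
  (U=0, W=1, X=0, Z=0, V=1, Y=3) weight 1/1944
  (U=0, W=1, X=0, Z=0, V=2, Y=1) weight 1/648
  (U=0, W=1, X=0, Z=0, V=2, Y=3) weight 1/648
  (U=0, W=1, X=0, Z=0, V=3, Y=1) weight 1/648
  (U=0, W=1, X=0, Z=0, V=3, Y=3) weight 1/648
  (U=0, W=2, X=1, Z=0, V=0, Y=1) weight 1/1728
  (U=0, W=3, X=0, Z=0, V=0, Y=1) weight 1/1944
  … 350 more
Group by W:
  weight(W=1) = 1/9
  weight(W=2) = 1/18
  weight(W=3) = 1/9
Total weight = 1/9 + 1/18 + 1/9 = 5/18
P(W=1 | obs) = 1/9 / 5/18 = 2/5
P(W=2 | obs) = 1/18 / 5/18 = 1/5
P(W=3 | obs) = 1/9 / 5/18 = 2/5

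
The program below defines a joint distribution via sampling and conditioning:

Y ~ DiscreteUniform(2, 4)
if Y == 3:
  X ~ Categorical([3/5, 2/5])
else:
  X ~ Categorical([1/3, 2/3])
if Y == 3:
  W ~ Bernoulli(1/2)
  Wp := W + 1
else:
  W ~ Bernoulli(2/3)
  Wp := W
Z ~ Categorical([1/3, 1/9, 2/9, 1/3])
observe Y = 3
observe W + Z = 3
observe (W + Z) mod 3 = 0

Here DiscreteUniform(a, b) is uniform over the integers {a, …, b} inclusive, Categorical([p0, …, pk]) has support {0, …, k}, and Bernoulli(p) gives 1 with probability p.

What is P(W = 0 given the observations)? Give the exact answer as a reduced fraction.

Enumerate traces; 4 have nonzero weight after conditioning:
  (Y=3, X=0, W=0, Z=3) weight 1/30
  (Y=3, X=0, W=1, Z=2) weight 1/45
  (Y=3, X=1, W=0, Z=3) weight 1/45
  (Y=3, X=1, W=1, Z=2) weight 2/135
Group by W:
  weight(W=0) = 1/18
  weight(W=1) = 1/27
Total weight = 1/18 + 1/27 = 5/54
P(W=0 | obs) = 1/18 / 5/54 = 3/5
P(W=1 | obs) = 1/27 / 5/54 = 2/5

P(W = 0 | obs) = 3/5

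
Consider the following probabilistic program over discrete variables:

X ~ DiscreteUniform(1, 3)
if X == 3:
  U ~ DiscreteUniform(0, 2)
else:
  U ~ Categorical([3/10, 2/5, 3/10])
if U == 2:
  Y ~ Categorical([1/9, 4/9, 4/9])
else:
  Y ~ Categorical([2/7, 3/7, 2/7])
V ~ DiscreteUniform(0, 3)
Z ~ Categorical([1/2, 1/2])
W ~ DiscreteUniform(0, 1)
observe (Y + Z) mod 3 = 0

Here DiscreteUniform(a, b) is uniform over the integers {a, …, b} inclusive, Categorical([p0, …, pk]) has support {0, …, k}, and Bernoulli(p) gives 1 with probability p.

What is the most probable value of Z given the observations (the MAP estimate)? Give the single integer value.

argmax_v P(Z = v | obs) = 1

Enumerate traces; 144 have nonzero weight after conditioning:
  (X=1, U=0, Y=0, V=0, Z=0, W=0) weight 1/560
  (X=1, U=0, Y=0, V=0, Z=0, W=1) weight 1/560
  (X=1, U=0, Y=0, V=1, Z=0, W=0) weight 1/560
  (X=1, U=0, Y=0, V=1, Z=0, W=1) weight 1/560
  (X=1, U=0, Y=0, V=2, Z=0, W=0) weight 1/560
  (X=1, U=0, Y=0, V=2, Z=0, W=1) weight 1/560
  (X=1, U=0, Y=0, V=3, Z=0, W=0) weight 1/560
  (X=1, U=0, Y=0, V=3, Z=0, W=1) weight 1/560
  (X=1, U=0, Y=2, V=0, Z=1, W=0) weight 1/560
  … 135 more
Group by Z:
  weight(Z=0) = 328/2835
  weight(Z=1) = 95/567
Total weight = 328/2835 + 95/567 = 803/2835
P(Z=0 | obs) = 328/2835 / 803/2835 = 328/803
P(Z=1 | obs) = 95/567 / 803/2835 = 475/803
argmax = 1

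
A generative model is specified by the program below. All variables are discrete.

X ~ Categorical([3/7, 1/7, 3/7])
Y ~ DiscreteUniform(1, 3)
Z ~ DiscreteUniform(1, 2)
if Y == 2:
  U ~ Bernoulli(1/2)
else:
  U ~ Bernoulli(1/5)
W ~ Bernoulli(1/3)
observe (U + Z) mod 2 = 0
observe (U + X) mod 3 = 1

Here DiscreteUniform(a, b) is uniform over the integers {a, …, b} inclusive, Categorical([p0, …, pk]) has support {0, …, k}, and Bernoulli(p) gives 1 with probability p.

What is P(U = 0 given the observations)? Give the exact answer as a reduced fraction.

Enumerate traces; 12 have nonzero weight after conditioning:
  (X=0, Y=1, Z=1, U=1, W=0) weight 1/105
  (X=0, Y=1, Z=1, U=1, W=1) weight 1/210
  (X=0, Y=2, Z=1, U=1, W=0) weight 1/42
  (X=0, Y=2, Z=1, U=1, W=1) weight 1/84
  (X=0, Y=3, Z=1, U=1, W=0) weight 1/105
  (X=0, Y=3, Z=1, U=1, W=1) weight 1/210
  (X=1, Y=1, Z=2, U=0, W=0) weight 4/315
  (X=1, Y=1, Z=2, U=0, W=1) weight 2/315
  … 4 more
Group by U:
  weight(U=0) = 1/20
  weight(U=1) = 9/140
Total weight = 1/20 + 9/140 = 4/35
P(U=0 | obs) = 1/20 / 4/35 = 7/16
P(U=1 | obs) = 9/140 / 4/35 = 9/16

P(U = 0 | obs) = 7/16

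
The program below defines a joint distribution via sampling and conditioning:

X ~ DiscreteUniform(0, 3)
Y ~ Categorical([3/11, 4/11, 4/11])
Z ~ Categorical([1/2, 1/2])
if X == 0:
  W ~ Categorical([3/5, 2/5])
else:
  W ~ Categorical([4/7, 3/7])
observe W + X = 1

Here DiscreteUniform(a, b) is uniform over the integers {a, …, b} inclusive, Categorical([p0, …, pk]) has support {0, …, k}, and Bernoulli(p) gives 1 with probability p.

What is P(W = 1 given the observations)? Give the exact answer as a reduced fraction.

Enumerate traces; 12 have nonzero weight after conditioning:
  (X=0, Y=0, Z=0, W=1) weight 3/220
  (X=0, Y=0, Z=1, W=1) weight 3/220
  (X=0, Y=1, Z=0, W=1) weight 1/55
  (X=0, Y=1, Z=1, W=1) weight 1/55
  (X=0, Y=2, Z=0, W=1) weight 1/55
  (X=0, Y=2, Z=1, W=1) weight 1/55
  (X=1, Y=0, Z=0, W=0) weight 3/154
  (X=1, Y=0, Z=1, W=0) weight 3/154
  … 4 more
Group by W:
  weight(W=0) = 1/7
  weight(W=1) = 1/10
Total weight = 1/7 + 1/10 = 17/70
P(W=0 | obs) = 1/7 / 17/70 = 10/17
P(W=1 | obs) = 1/10 / 17/70 = 7/17

P(W = 1 | obs) = 7/17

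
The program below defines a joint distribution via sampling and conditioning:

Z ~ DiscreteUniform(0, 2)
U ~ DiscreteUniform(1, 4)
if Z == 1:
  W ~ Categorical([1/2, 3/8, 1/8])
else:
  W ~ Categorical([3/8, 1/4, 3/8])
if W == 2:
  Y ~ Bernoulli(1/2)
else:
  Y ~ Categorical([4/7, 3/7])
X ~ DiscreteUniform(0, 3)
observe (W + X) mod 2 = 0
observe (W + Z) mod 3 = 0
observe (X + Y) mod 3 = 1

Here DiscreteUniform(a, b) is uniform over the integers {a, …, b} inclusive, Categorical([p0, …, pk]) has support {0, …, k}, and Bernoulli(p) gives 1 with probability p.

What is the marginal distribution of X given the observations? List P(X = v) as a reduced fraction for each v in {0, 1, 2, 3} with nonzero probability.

P(X=0) = 25/53, P(X=1) = 16/53, P(X=3) = 12/53

Enumerate traces; 16 have nonzero weight after conditioning:
  (Z=0, U=1, W=0, Y=1, X=0) weight 3/896
  (Z=0, U=2, W=0, Y=1, X=0) weight 3/896
  (Z=0, U=3, W=0, Y=1, X=0) weight 3/896
  (Z=0, U=4, W=0, Y=1, X=0) weight 3/896
  (Z=1, U=1, W=2, Y=1, X=0) weight 1/768
  (Z=1, U=2, W=2, Y=1, X=0) weight 1/768
  (Z=1, U=3, W=2, Y=1, X=0) weight 1/768
  (Z=1, U=4, W=2, Y=1, X=0) weight 1/768
  (Z=2, U=1, W=1, Y=0, X=1) weight 1/336
  (Z=2, U=1, W=1, Y=1, X=3) weight 1/448
  … 6 more
Group by X:
  weight(X=0) = 25/1344
  weight(X=1) = 1/84
  weight(X=3) = 1/112
Total weight = 25/1344 + 1/84 + 1/112 = 53/1344
P(X=0 | obs) = 25/1344 / 53/1344 = 25/53
P(X=1 | obs) = 1/84 / 53/1344 = 16/53
P(X=3 | obs) = 1/112 / 53/1344 = 12/53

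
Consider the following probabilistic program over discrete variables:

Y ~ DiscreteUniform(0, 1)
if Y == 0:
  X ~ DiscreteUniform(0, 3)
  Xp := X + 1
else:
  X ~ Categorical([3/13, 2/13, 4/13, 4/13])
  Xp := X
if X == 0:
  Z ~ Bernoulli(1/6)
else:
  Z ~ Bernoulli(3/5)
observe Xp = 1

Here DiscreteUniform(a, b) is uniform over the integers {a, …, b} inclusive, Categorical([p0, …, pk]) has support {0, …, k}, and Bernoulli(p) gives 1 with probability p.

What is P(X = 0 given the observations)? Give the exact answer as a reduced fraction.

P(X = 0 | obs) = 13/21

Enumerate traces; 4 have nonzero weight after conditioning:
  (Y=0, X=0, Z=0) weight 5/48
  (Y=0, X=0, Z=1) weight 1/48
  (Y=1, X=1, Z=0) weight 2/65
  (Y=1, X=1, Z=1) weight 3/65
Group by X:
  weight(X=0) = 1/8
  weight(X=1) = 1/13
Total weight = 1/8 + 1/13 = 21/104
P(X=0 | obs) = 1/8 / 21/104 = 13/21
P(X=1 | obs) = 1/13 / 21/104 = 8/21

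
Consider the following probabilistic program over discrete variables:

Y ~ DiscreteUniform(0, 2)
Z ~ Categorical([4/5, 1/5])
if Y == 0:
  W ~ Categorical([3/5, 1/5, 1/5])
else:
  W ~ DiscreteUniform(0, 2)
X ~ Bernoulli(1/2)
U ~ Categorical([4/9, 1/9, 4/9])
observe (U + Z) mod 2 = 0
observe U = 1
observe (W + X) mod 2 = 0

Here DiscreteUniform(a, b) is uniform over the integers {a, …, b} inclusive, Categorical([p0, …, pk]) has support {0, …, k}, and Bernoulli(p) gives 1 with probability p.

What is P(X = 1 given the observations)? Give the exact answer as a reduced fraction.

Enumerate traces; 9 have nonzero weight after conditioning:
  (Y=0, Z=1, W=0, X=0, U=1) weight 1/450
  (Y=0, Z=1, W=1, X=1, U=1) weight 1/1350
  (Y=0, Z=1, W=2, X=0, U=1) weight 1/1350
  (Y=1, Z=1, W=0, X=0, U=1) weight 1/810
  (Y=1, Z=1, W=1, X=1, U=1) weight 1/810
  (Y=1, Z=1, W=2, X=0, U=1) weight 1/810
  (Y=2, Z=1, W=0, X=0, U=1) weight 1/810
  (Y=2, Z=1, W=1, X=1, U=1) weight 1/810
  … 1 more
Group by X:
  weight(X=0) = 16/2025
  weight(X=1) = 13/4050
Total weight = 16/2025 + 13/4050 = 1/90
P(X=0 | obs) = 16/2025 / 1/90 = 32/45
P(X=1 | obs) = 13/4050 / 1/90 = 13/45

P(X = 1 | obs) = 13/45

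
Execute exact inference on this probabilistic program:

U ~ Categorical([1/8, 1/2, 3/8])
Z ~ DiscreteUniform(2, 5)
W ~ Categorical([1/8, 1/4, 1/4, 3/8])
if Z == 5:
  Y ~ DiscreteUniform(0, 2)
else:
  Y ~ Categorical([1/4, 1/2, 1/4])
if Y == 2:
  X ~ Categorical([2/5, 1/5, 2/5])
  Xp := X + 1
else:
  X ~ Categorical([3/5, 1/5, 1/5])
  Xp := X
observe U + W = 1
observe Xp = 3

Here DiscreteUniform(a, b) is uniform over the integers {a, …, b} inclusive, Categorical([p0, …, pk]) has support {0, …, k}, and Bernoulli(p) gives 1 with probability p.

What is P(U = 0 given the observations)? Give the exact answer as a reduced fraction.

P(U = 0 | obs) = 1/3

Enumerate traces; 8 have nonzero weight after conditioning:
  (U=0, Z=2, W=1, Y=2, X=2) weight 1/1280
  (U=0, Z=3, W=1, Y=2, X=2) weight 1/1280
  (U=0, Z=4, W=1, Y=2, X=2) weight 1/1280
  (U=0, Z=5, W=1, Y=2, X=2) weight 1/960
  (U=1, Z=2, W=0, Y=2, X=2) weight 1/640
  (U=1, Z=3, W=0, Y=2, X=2) weight 1/640
  (U=1, Z=4, W=0, Y=2, X=2) weight 1/640
  (U=1, Z=5, W=0, Y=2, X=2) weight 1/480
Group by U:
  weight(U=0) = 13/3840
  weight(U=1) = 13/1920
Total weight = 13/3840 + 13/1920 = 13/1280
P(U=0 | obs) = 13/3840 / 13/1280 = 1/3
P(U=1 | obs) = 13/1920 / 13/1280 = 2/3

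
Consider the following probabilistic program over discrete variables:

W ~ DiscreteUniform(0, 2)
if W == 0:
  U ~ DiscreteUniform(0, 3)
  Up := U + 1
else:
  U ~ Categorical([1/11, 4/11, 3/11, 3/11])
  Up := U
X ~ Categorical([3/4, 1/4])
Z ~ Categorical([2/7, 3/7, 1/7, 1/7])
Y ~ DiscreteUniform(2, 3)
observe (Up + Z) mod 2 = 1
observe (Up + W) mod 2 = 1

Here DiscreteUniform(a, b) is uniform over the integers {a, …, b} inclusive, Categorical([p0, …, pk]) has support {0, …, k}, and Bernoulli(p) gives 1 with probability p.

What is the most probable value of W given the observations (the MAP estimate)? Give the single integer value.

Enumerate traces; 48 have nonzero weight after conditioning:
  (W=0, U=0, X=0, Z=0, Y=2) weight 1/112
  (W=0, U=0, X=0, Z=0, Y=3) weight 1/112
  (W=0, U=0, X=0, Z=2, Y=2) weight 1/224
  (W=0, U=0, X=0, Z=2, Y=3) weight 1/224
  (W=0, U=0, X=1, Z=0, Y=2) weight 1/336
  (W=0, U=0, X=1, Z=0, Y=3) weight 1/336
  (W=0, U=0, X=1, Z=2, Y=2) weight 1/672
  (W=0, U=0, X=1, Z=2, Y=3) weight 1/672
  (W=1, U=0, X=0, Z=1, Y=2) weight 3/616
  (W=2, U=1, X=0, Z=0, Y=2) weight 1/77
  … 38 more
Group by W:
  weight(W=0) = 1/14
  weight(W=1) = 16/231
  weight(W=2) = 1/11
Total weight = 1/14 + 16/231 + 1/11 = 107/462
P(W=0 | obs) = 1/14 / 107/462 = 33/107
P(W=1 | obs) = 16/231 / 107/462 = 32/107
P(W=2 | obs) = 1/11 / 107/462 = 42/107
argmax = 2

argmax_v P(W = v | obs) = 2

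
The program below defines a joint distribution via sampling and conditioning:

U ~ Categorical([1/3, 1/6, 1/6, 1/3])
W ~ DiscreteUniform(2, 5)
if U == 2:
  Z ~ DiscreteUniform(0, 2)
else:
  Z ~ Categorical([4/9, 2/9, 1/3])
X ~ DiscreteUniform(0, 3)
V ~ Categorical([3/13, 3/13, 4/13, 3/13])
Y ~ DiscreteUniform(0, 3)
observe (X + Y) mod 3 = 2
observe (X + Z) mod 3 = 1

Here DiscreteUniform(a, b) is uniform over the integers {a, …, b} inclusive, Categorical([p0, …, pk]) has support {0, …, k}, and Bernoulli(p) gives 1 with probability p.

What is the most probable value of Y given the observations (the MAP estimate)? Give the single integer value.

argmax_v P(Y = v | obs) = 2

Enumerate traces; 320 have nonzero weight after conditioning:
  (U=0, W=2, Z=0, X=1, V=0, Y=1) weight 1/1872
  (U=0, W=2, Z=0, X=1, V=1, Y=1) weight 1/1872
  (U=0, W=2, Z=0, X=1, V=2, Y=1) weight 1/1404
  (U=0, W=2, Z=0, X=1, V=3, Y=1) weight 1/1872
  (U=0, W=2, Z=1, X=0, V=0, Y=2) weight 1/3744
  (U=0, W=2, Z=1, X=0, V=1, Y=2) weight 1/3744
  (U=0, W=2, Z=1, X=0, V=2, Y=2) weight 1/2808
  (U=0, W=2, Z=1, X=0, V=3, Y=2) weight 1/3744
  (U=0, W=2, Z=2, X=2, V=0, Y=0) weight 1/2496
  (U=0, W=2, Z=2, X=2, V=0, Y=3) weight 1/2496
  … 310 more
Group by Y:
  weight(Y=0) = 1/48
  weight(Y=1) = 23/864
  weight(Y=2) = 13/432
  weight(Y=3) = 1/48
Total weight = 1/48 + 23/864 + 13/432 + 1/48 = 85/864
P(Y=0 | obs) = 1/48 / 85/864 = 18/85
P(Y=1 | obs) = 23/864 / 85/864 = 23/85
P(Y=2 | obs) = 13/432 / 85/864 = 26/85
P(Y=3 | obs) = 1/48 / 85/864 = 18/85
argmax = 2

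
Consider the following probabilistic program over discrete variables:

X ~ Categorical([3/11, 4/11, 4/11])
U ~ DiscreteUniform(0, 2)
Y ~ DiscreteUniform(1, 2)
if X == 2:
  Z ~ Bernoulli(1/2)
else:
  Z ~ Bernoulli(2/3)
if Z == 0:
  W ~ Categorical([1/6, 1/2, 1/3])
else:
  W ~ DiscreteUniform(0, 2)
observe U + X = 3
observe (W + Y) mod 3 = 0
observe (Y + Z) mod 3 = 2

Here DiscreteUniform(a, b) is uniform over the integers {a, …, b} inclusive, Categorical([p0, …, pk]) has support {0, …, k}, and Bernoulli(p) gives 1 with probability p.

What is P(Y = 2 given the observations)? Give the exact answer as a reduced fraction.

Enumerate traces; 4 have nonzero weight after conditioning:
  (X=1, U=2, Y=1, Z=1, W=2) weight 4/297
  (X=1, U=2, Y=2, Z=0, W=1) weight 1/99
  (X=2, U=1, Y=1, Z=1, W=2) weight 1/99
  (X=2, U=1, Y=2, Z=0, W=1) weight 1/66
Group by Y:
  weight(Y=1) = 7/297
  weight(Y=2) = 5/198
Total weight = 7/297 + 5/198 = 29/594
P(Y=1 | obs) = 7/297 / 29/594 = 14/29
P(Y=2 | obs) = 5/198 / 29/594 = 15/29

P(Y = 2 | obs) = 15/29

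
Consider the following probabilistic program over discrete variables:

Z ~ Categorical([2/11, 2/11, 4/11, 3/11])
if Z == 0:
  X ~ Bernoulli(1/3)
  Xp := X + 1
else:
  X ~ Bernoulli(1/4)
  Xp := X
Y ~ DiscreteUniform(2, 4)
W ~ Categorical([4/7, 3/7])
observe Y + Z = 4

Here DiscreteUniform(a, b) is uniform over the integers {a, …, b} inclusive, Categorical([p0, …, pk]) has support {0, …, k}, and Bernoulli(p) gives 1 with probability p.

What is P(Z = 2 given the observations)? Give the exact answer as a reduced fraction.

P(Z = 2 | obs) = 1/2

Enumerate traces; 12 have nonzero weight after conditioning:
  (Z=0, X=0, Y=4, W=0) weight 16/693
  (Z=0, X=0, Y=4, W=1) weight 4/231
  (Z=0, X=1, Y=4, W=0) weight 8/693
  (Z=0, X=1, Y=4, W=1) weight 2/231
  (Z=1, X=0, Y=3, W=0) weight 2/77
  (Z=1, X=0, Y=3, W=1) weight 3/154
  (Z=1, X=1, Y=3, W=0) weight 2/231
  (Z=1, X=1, Y=3, W=1) weight 1/154
  (Z=2, X=0, Y=2, W=0) weight 4/77
  … 3 more
Group by Z:
  weight(Z=0) = 2/33
  weight(Z=1) = 2/33
  weight(Z=2) = 4/33
Total weight = 2/33 + 2/33 + 4/33 = 8/33
P(Z=0 | obs) = 2/33 / 8/33 = 1/4
P(Z=1 | obs) = 2/33 / 8/33 = 1/4
P(Z=2 | obs) = 4/33 / 8/33 = 1/2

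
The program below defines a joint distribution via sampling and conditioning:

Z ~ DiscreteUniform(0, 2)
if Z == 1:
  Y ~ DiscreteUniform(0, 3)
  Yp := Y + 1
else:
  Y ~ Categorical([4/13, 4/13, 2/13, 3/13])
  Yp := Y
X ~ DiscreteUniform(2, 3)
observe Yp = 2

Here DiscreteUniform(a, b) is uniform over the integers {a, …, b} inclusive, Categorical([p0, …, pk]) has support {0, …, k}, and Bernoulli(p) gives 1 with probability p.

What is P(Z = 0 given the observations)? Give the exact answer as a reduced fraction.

P(Z = 0 | obs) = 8/29

Enumerate traces; 6 have nonzero weight after conditioning:
  (Z=0, Y=2, X=2) weight 1/39
  (Z=0, Y=2, X=3) weight 1/39
  (Z=1, Y=1, X=2) weight 1/24
  (Z=1, Y=1, X=3) weight 1/24
  (Z=2, Y=2, X=2) weight 1/39
  (Z=2, Y=2, X=3) weight 1/39
Group by Z:
  weight(Z=0) = 2/39
  weight(Z=1) = 1/12
  weight(Z=2) = 2/39
Total weight = 2/39 + 1/12 + 2/39 = 29/156
P(Z=0 | obs) = 2/39 / 29/156 = 8/29
P(Z=1 | obs) = 1/12 / 29/156 = 13/29
P(Z=2 | obs) = 2/39 / 29/156 = 8/29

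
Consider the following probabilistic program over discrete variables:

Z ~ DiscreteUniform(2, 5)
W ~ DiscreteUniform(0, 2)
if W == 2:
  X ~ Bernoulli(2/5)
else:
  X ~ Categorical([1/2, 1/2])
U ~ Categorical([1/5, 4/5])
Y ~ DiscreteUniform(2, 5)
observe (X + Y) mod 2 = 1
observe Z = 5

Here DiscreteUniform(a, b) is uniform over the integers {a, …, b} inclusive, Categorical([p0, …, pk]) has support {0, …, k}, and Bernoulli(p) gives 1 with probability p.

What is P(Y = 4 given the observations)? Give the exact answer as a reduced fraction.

Enumerate traces; 24 have nonzero weight after conditioning:
  (Z=5, W=0, X=0, U=0, Y=3) weight 1/480
  (Z=5, W=0, X=0, U=0, Y=5) weight 1/480
  (Z=5, W=0, X=0, U=1, Y=3) weight 1/120
  (Z=5, W=0, X=0, U=1, Y=5) weight 1/120
  (Z=5, W=0, X=1, U=0, Y=2) weight 1/480
  (Z=5, W=0, X=1, U=0, Y=4) weight 1/480
  (Z=5, W=0, X=1, U=1, Y=2) weight 1/120
  (Z=5, W=0, X=1, U=1, Y=4) weight 1/120
  … 16 more
Group by Y:
  weight(Y=2) = 7/240
  weight(Y=3) = 1/30
  weight(Y=4) = 7/240
  weight(Y=5) = 1/30
Total weight = 7/240 + 1/30 + 7/240 + 1/30 = 1/8
P(Y=2 | obs) = 7/240 / 1/8 = 7/30
P(Y=3 | obs) = 1/30 / 1/8 = 4/15
P(Y=4 | obs) = 7/240 / 1/8 = 7/30
P(Y=5 | obs) = 1/30 / 1/8 = 4/15

P(Y = 4 | obs) = 7/30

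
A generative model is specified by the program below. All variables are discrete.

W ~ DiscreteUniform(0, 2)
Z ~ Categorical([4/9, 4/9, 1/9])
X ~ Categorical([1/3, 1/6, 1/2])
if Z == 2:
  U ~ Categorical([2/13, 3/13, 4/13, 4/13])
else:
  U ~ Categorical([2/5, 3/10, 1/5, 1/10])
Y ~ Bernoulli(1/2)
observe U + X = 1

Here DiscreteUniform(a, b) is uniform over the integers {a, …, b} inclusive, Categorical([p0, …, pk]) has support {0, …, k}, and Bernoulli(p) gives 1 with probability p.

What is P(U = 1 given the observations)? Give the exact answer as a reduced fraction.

P(U = 1 | obs) = 171/280

Enumerate traces; 36 have nonzero weight after conditioning:
  (W=0, Z=0, X=0, U=1, Y=0) weight 1/135
  (W=0, Z=0, X=0, U=1, Y=1) weight 1/135
  (W=0, Z=0, X=1, U=0, Y=0) weight 2/405
  (W=0, Z=0, X=1, U=0, Y=1) weight 2/405
  (W=0, Z=1, X=0, U=1, Y=0) weight 1/135
  (W=0, Z=1, X=0, U=1, Y=1) weight 1/135
  (W=0, Z=1, X=1, U=0, Y=0) weight 2/405
  (W=0, Z=1, X=1, U=0, Y=1) weight 2/405
  … 28 more
Group by U:
  weight(U=0) = 109/1755
  weight(U=1) = 19/195
Total weight = 109/1755 + 19/195 = 56/351
P(U=0 | obs) = 109/1755 / 56/351 = 109/280
P(U=1 | obs) = 19/195 / 56/351 = 171/280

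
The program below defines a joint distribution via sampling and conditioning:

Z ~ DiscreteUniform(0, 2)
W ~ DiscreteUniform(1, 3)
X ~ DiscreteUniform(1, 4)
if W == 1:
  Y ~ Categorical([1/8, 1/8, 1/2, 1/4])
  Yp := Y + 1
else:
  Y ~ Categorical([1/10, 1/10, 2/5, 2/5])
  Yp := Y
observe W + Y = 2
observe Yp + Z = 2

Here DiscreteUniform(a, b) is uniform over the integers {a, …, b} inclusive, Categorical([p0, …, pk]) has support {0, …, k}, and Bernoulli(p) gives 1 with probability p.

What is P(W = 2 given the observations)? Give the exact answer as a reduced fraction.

P(W = 2 | obs) = 4/9

Enumerate traces; 8 have nonzero weight after conditioning:
  (Z=0, W=1, X=1, Y=1) weight 1/288
  (Z=0, W=1, X=2, Y=1) weight 1/288
  (Z=0, W=1, X=3, Y=1) weight 1/288
  (Z=0, W=1, X=4, Y=1) weight 1/288
  (Z=2, W=2, X=1, Y=0) weight 1/360
  (Z=2, W=2, X=2, Y=0) weight 1/360
  (Z=2, W=2, X=3, Y=0) weight 1/360
  (Z=2, W=2, X=4, Y=0) weight 1/360
Group by W:
  weight(W=1) = 1/72
  weight(W=2) = 1/90
Total weight = 1/72 + 1/90 = 1/40
P(W=1 | obs) = 1/72 / 1/40 = 5/9
P(W=2 | obs) = 1/90 / 1/40 = 4/9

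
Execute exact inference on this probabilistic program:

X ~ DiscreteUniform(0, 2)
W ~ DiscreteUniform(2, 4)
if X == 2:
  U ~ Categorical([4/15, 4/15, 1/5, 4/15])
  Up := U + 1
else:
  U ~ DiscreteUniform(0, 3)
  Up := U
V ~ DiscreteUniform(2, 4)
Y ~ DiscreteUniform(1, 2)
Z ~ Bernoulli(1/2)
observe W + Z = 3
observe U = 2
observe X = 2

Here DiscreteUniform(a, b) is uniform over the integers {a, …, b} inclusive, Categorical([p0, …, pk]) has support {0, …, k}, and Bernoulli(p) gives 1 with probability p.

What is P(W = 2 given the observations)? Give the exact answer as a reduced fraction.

P(W = 2 | obs) = 1/2

Enumerate traces; 12 have nonzero weight after conditioning:
  (X=2, W=2, U=2, V=2, Y=1, Z=1) weight 1/540
  (X=2, W=2, U=2, V=2, Y=2, Z=1) weight 1/540
  (X=2, W=2, U=2, V=3, Y=1, Z=1) weight 1/540
  (X=2, W=2, U=2, V=3, Y=2, Z=1) weight 1/540
  (X=2, W=2, U=2, V=4, Y=1, Z=1) weight 1/540
  (X=2, W=2, U=2, V=4, Y=2, Z=1) weight 1/540
  (X=2, W=3, U=2, V=2, Y=1, Z=0) weight 1/540
  (X=2, W=3, U=2, V=2, Y=2, Z=0) weight 1/540
  … 4 more
Group by W:
  weight(W=2) = 1/90
  weight(W=3) = 1/90
Total weight = 1/90 + 1/90 = 1/45
P(W=2 | obs) = 1/90 / 1/45 = 1/2
P(W=3 | obs) = 1/90 / 1/45 = 1/2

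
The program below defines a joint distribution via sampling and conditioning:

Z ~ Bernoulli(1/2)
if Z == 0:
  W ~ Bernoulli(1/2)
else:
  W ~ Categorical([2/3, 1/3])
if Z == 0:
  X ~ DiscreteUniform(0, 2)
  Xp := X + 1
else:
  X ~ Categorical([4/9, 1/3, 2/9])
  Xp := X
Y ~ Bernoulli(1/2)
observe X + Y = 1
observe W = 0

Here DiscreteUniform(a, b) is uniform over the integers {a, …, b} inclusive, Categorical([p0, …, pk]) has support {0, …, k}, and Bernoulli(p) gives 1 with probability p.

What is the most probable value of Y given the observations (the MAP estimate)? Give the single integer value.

argmax_v P(Y = v | obs) = 1

Enumerate traces; 4 have nonzero weight after conditioning:
  (Z=0, W=0, X=0, Y=1) weight 1/24
  (Z=0, W=0, X=1, Y=0) weight 1/24
  (Z=1, W=0, X=0, Y=1) weight 2/27
  (Z=1, W=0, X=1, Y=0) weight 1/18
Group by Y:
  weight(Y=0) = 7/72
  weight(Y=1) = 25/216
Total weight = 7/72 + 25/216 = 23/108
P(Y=0 | obs) = 7/72 / 23/108 = 21/46
P(Y=1 | obs) = 25/216 / 23/108 = 25/46
argmax = 1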